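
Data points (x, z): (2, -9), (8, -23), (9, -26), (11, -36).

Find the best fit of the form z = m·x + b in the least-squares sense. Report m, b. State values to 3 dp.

MᵀM·[m, b]ᵀ = Mᵀz reads: 270·m + 30·b = -832;  30·m + 4·b = -94.
(Σx·x = 270, Σx = 30, Σ1 = 4, Σx·z = -832, Σz = -94.)
det = 270·4 − 30² = 180.
m = ((-832)·4 − 30·(-94))/180 = -127/45; b = (270·(-94) − 30·(-832))/180 = -7/3.

m = -2.822, b = -2.333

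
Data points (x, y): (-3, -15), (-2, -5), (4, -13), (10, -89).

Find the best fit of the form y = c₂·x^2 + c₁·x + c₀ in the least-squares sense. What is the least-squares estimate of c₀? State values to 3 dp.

c₀ = -0.958

The normal equations are: 10353·c₂ + 1029·c₁ + 129·c₀ = -9263;  1029·c₂ + 129·c₁ + 9·c₀ = -887;  129·c₂ + 9·c₁ + 4·c₀ = -122.
(Σx^2·x^2 = 10353, Σx^2·x = 1029, Σx^2 = 129, Σx·x = 129, Σx = 9, Σ1 = 4, Σx^2·y = -9263, Σx·y = -887, Σy = -122.)
Solving the 3×3 system (Gaussian elimination) gives c₂ = -1411/1419, c₁ = 531/473, c₀ = -453/473.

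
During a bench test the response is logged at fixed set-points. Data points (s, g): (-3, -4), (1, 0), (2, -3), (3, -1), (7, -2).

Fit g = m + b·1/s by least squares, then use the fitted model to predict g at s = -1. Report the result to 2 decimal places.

ĝ = -5.49

With design matrix A, AᵀA = [[5, 23/14]; [23/14, 2633/1764]] and Aᵀg = [-10, -11/14]ᵀ.
Eliminating b: (2633/1764)·(row 1) − (23/14)·(row 2) gives (2101/441)·m = (2633/1764)·(-10) − (23/14)·(-11/14) = -24053/1764, so m = -24053/8404.
Then b = ((-11/14) − (23/14)·(-24053/8404))/(2633/1764) = 11025/4202.
At s = -1: ĝ = (-24053/8404)·(1) + (11025/4202)·(-1) = -46103/8404.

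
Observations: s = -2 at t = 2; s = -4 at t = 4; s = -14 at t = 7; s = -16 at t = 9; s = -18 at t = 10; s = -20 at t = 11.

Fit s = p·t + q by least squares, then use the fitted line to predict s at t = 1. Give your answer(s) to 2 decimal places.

The normal system XᵀX·[p, q]ᵀ = Xᵀs is [[371, 43]; [43, 6]]·[p, q]ᵀ = [-662, -74]ᵀ.
Eliminating q: 6·(row 1) − 43·(row 2) gives 377·p = 6·(-662) − 43·(-74) = -790, so p = -790/377.
Then q = ((-74) − 43·(-790/377))/6 = 1012/377.
At t = 1: ŝ = (-790/377)·(1) + (1012/377)·(1) = 222/377.

ŝ = 0.59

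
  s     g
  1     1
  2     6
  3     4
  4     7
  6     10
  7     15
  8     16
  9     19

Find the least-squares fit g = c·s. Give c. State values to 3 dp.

With design matrix X, XᵀX = [[260]] and Xᵀg = [517]ᵀ.
c = 517/260 = 1.98846.

c = 1.988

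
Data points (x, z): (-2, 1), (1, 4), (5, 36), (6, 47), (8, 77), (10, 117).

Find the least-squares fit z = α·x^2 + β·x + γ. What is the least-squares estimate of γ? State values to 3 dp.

γ = 1.179

With design matrix A, AᵀA = [[16034, 1846, 230]; [1846, 230, 28]; [230, 28, 6]] and Aᵀz = [19228, 2250, 282]ᵀ.
Row-reducing yields α = 85888/89931, β = 177511/89931, γ = 35333/29977.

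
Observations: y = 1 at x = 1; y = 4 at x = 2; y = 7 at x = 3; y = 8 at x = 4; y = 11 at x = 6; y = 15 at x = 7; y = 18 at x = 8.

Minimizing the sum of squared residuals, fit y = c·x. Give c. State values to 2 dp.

The normal system MᵀM·[c]ᵀ = Mᵀy is [[179]]·[c]ᵀ = [377]ᵀ.
Hence c = 377 / 179 ≈ 2.10615.

c = 2.11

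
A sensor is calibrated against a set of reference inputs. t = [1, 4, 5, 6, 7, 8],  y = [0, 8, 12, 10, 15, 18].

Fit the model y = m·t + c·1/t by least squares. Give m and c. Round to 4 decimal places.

The normal equations are: 191·m + 6·c = 401;  6·m + (822949/705600)·c = 4393/420.
det = 191·(822949/705600) − 6² = 131781659/705600.
m = (401·(822949/705600) − 6·(4393/420))/(131781659/705600) = 285721109/131781659; c = (191·(4393/420) − 6·401)/(131781659/705600) = -288047760/131781659.

m = 2.1681, c = -2.1858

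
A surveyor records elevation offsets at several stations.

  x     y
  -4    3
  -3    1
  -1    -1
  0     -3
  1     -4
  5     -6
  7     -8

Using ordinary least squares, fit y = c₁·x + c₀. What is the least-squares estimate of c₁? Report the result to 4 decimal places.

c₁ = -0.9355

Forming MᵀM = [[101, 5]; [5, 7]] and Mᵀy = [-104, -18]ᵀ gives MᵀM·[c₁, c₀]ᵀ = Mᵀy.
Eliminating c₀: 7·(row 1) − 5·(row 2) gives 682·c₁ = 7·(-104) − 5·(-18) = -638, so c₁ = -29/31.
Then c₀ = ((-18) − 5·(-29/31))/7 = -59/31.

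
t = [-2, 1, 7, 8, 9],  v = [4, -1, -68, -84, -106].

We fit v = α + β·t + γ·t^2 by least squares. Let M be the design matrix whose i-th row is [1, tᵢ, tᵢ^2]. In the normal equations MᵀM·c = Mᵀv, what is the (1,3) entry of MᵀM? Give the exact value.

Row 1 ↔ basis 1, column 3 ↔ basis t^2, so (MᵀM)_{1,3} = Σᵢ t^2 = (1)·(4) + (1)·(1) + (1)·(49) + (1)·(64) + (1)·(81) = 199.

199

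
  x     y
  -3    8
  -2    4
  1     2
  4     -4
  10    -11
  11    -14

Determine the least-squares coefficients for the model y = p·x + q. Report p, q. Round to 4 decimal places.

From the data, Σx·x = 251, Σx = 21, Σ1 = 6.
Moment sums: Σx·y = -310, Σy = -15.
MᵀM·[p, q]ᵀ = Mᵀy becomes [[251, 21]; [21, 6]]·[p, q]ᵀ = [-310, -15]ᵀ.
Determinant 251·6 − 21² = 1065.
p = ((-310)·6 − 21·(-15))/1065 = -103/71; q = (251·(-15) − 21·(-310))/1065 = 183/71.

p = -1.4507, q = 2.5775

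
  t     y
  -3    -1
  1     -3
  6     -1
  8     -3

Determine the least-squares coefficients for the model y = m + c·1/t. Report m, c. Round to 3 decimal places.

Sums needed: Σ1 = 4, Σ1/t = 23/24, Σ1/t·1/t = 665/576.
Moment sums: Σy = -8, Σ1/t·y = -77/24.
MᵀM·[m, c]ᵀ = Mᵀy becomes [[4, 23/24]; [23/24, 665/576]]·[m, c]ᵀ = [-8, -77/24]ᵀ.
Eliminating c: (665/576)·(row 1) − (23/24)·(row 2) gives (2131/576)·m = (665/576)·(-8) − (23/24)·(-77/24) = -1183/192, so m = -3549/2131.
Then c = ((-77/24) − (23/24)·(-3549/2131))/(665/576) = -2976/2131.

m = -1.665, c = -1.397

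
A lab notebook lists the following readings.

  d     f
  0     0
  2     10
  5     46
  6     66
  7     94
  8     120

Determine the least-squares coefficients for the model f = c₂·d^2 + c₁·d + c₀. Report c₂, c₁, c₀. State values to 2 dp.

Normal-equation sums: Σd^2·d^2 = 8434, Σd^2·d = 1204, Σd^2 = 178, Σd·d = 178, Σd = 28, Σ1 = 6.
For Mᵀf: Σd^2·f = 15852, Σd·f = 2264, Σf = 336.
So MᵀM·[c₂, c₁, c₀]ᵀ = Mᵀf: [[8434, 1204, 178]; [1204, 178, 28]; [178, 28, 6]]·[c₂, c₁, c₀]ᵀ = [15852, 2264, 336]ᵀ.
Row-reducing yields c₂ = 7001/3705, c₁ = -148/741, c₀ = 83/95.

c₂ = 1.89, c₁ = -0.20, c₀ = 0.87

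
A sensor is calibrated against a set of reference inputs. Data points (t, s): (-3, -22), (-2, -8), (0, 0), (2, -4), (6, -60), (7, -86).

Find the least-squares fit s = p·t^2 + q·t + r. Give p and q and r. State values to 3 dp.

p = -1.972, q = 1.475, r = 1.067

AᵀA·[p, q, r]ᵀ = Aᵀs reads: 3810·p + 532·q + 102·r = -6620;  532·p + 102·q + 10·r = -888;  102·p + 10·q + 6·r = -180.
Inverting the 3×3 Gram matrix, [p, q, r]ᵀ = [-68198/34581, 17008/11527, 36896/34581]ᵀ.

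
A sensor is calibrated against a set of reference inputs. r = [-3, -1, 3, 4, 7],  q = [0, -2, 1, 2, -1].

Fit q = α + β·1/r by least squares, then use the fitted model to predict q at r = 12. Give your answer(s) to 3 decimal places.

Forming AᵀA = [[5, -17/28]; [-17/28, 9209/7056]] and Aᵀq = [0, 113/42]ᵀ gives AᵀA·[α, β]ᵀ = Aᵀq.
Δ = 5·(9209/7056) − (-17/28)² = 10861/1764.
α = (0·(9209/7056) − (-17/28)·(113/42))/(10861/1764) = 5763/21722; β = (5·(113/42) − (-17/28)·0)/(10861/1764) = 23730/10861.
At r = 12: q̂ = (5763/21722)·(1) + (23730/10861)·(1/12) = 4859/10861.

q̂ = 0.447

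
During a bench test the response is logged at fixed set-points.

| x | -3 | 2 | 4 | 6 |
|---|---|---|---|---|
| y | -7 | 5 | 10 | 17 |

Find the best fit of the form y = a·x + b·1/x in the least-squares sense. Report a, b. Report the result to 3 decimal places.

a = 2.805, b = -2.336

Compute the Gram sums: Σx·x = 65, Σx·1/x = 4, Σ1/x·1/x = 65/144.
Moment sums: Σx·y = 173, Σ1/x·y = 61/6.
Normal equations: [[65, 4]; [4, 65/144]]·[a, b]ᵀ = [173, 61/6]ᵀ.
Δ = 65·(65/144) − 4² = 1921/144.
a = (173·(65/144) − 4·(61/6))/(1921/144) = 317/113; b = (65·(61/6) − 4·173)/(1921/144) = -264/113.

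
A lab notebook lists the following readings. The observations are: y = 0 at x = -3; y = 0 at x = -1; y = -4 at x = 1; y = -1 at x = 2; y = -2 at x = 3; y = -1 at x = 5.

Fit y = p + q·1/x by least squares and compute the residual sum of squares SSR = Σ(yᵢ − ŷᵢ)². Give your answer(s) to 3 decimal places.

SSR = 3.247

Entries of AᵀA: Σ1 = 6, Σ1/x = 7/10, Σ1/x·1/x = 2261/900.
Moment sums: Σy = -8, Σ1/x·y = -161/30.
So AᵀA·[p, q]ᵀ = Aᵀy: [[6, 7/10]; [7/10, 2261/900]]·[p, q]ᵀ = [-8, -161/30]ᵀ.
Eliminating q: (2261/900)·(row 1) − (7/10)·(row 2) gives (175/12)·p = (2261/900)·(-8) − (7/10)·(-161/30) = -14707/900, so p = -2101/1875.
Then q = ((-161/30) − (7/10)·(-2101/1875))/(2261/900) = -228/125.
Residuals: 961/1875, -1319/1875, -1979/1875, 1936/1875, -509/1875, 182/375; SSR = 6088/1875.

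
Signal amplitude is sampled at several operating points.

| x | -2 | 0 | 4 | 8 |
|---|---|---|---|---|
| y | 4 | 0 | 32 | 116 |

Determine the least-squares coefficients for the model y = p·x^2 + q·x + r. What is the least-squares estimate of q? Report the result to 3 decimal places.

AᵀA·[p, q, r]ᵀ = Aᵀy reads: 4368·p + 568·q + 84·r = 7952;  568·p + 84·q + 10·r = 1048;  84·p + 10·q + 4·r = 152.
Inverting the 3×3 Gram matrix, [p, q, r]ᵀ = [1303/796, 553/398, 30/199]ᵀ.

q = 1.389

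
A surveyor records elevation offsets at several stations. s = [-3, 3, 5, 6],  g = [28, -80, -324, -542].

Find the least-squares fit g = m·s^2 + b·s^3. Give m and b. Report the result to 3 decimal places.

The normal equations are: 2083·m + 10901·b = -28080;  10901·m + 63739·b = -160488.
(Σs^2·s^2 = 2083, Σs^2·s^3 = 10901, Σs^3·s^3 = 63739, Σs^2·g = -28080, Σs^3·g = -160488.)
Determinant 2083·63739 − 10901² = 13936536.
m = ((-28080)·63739 − 10901·(-160488))/13936536 = -62209/21507; b = (2083·(-160488) − 10901·(-28080))/13936536 = -43513/21507.

m = -2.893, b = -2.023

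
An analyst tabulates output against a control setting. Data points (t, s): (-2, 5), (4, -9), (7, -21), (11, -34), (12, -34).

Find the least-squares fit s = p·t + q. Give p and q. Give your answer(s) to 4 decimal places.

Entries of AᵀA: Σt·t = 334, Σt = 32, Σ1 = 5.
Right-hand side: Σt·s = -975, Σs = -93.
Determinant 334·5 − 32² = 646.
p = ((-975)·5 − 32·(-93))/646 = -1899/646; q = (334·(-93) − 32·(-975))/646 = 69/323.

p = -2.9396, q = 0.2136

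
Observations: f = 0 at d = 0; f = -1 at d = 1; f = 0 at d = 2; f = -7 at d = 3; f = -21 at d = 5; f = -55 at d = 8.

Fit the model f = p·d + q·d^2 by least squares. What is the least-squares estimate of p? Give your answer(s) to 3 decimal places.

Forming AᵀA = [[103, 673]; [673, 4819]] and Aᵀf = [-567, -4109]ᵀ gives AᵀA·[p, q]ᵀ = Aᵀf.
det = 103·4819 − 673² = 43428.
p = ((-567)·4819 − 673·(-4109))/43428 = 1178/1551; q = (103·(-4109) − 673·(-567))/43428 = -1487/1551.

p = 0.760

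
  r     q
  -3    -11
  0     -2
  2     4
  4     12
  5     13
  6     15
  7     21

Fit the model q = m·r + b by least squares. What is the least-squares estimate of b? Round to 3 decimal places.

b = -1.848

Entries of MᵀM: Σr·r = 139, Σr = 21, Σ1 = 7.
Right-hand side: Σr·q = 391, Σq = 52.
Normal equations: [[139, 21]; [21, 7]]·[m, b]ᵀ = [391, 52]ᵀ.
Determinant 139·7 − 21² = 532.
m = (391·7 − 21·52)/532 = 235/76; b = (139·52 − 21·391)/532 = -983/532.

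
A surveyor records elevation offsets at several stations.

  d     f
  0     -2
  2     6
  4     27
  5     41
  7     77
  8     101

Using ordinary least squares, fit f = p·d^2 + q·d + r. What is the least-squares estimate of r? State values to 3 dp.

MᵀM·[p, q, r]ᵀ = Mᵀf reads: 7394·p + 1052·q + 158·r = 11718;  1052·p + 158·q + 26·r = 1672;  158·p + 26·q + 6·r = 250.
(Σd^2·d^2 = 7394, Σd^2·d = 1052, Σd^2 = 158, Σd·d = 158, Σd = 26, Σ1 = 6, Σd^2·f = 11718, Σd·f = 1672, Σf = 250.)
Row-reducing yields p = 12401/8733, q = 12916/8733, r = -6218/2911.

r = -2.136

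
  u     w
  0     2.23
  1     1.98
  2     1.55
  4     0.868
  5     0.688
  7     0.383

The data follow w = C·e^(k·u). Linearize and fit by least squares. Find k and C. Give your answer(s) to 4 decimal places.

Linearized form: ln w = k·u + ln C. From the 6 transformed points,
Σu = 19.0000, Σ(u)² = 95.0000, Σln w = 0.4481, Σu·ln w = -7.5945.
Equations: 95.0000·k + 19.0000·ln C = -7.5945;  19.0000·k + 6·ln C = 0.4481.
Slope k = (n·Σu·ln w − Σu·Σln w)/(n·Σ(u)² − (Σu)²) = (6·-7.5945 − 19.0000·0.4481)/209.0000 = -0.25876; ln C = (Σln w − k·Σu)/n = 0.89409, so C = exp(0.89409) = 2.44512.

k = -0.2588, C = 2.4451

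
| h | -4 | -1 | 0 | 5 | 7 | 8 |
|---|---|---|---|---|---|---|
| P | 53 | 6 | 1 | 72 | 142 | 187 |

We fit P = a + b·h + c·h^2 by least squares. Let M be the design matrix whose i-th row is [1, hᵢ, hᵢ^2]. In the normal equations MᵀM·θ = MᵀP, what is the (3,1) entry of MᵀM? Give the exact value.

Row 3 ↔ basis h^2, column 1 ↔ basis 1, so (MᵀM)_{3,1} = Σᵢ h^2 = (16)·(1) + (1)·(1) + (0)·(1) + (25)·(1) + (49)·(1) + (64)·(1) = 155.

155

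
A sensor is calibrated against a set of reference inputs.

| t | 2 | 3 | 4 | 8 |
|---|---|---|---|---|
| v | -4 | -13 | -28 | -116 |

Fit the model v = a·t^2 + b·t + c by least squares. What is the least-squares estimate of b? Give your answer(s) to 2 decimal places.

b = -1.68

With design matrix M, MᵀM = [[4449, 611, 93]; [611, 93, 17]; [93, 17, 4]] and Mᵀv = [-8005, -1087, -161]ᵀ.
Inverting the 3×3 Gram matrix, [a, b, c]ᵀ = [-769/451, -758/451, 268/41]ᵀ.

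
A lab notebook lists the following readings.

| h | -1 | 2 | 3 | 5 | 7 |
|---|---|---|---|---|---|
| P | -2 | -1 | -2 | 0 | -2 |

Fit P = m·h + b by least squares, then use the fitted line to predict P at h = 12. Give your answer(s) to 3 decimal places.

P̂ = -0.826

With design matrix X, XᵀX = [[88, 16]; [16, 5]] and XᵀP = [-20, -7]ᵀ.
Determinant 88·5 − 16² = 184.
m = ((-20)·5 − 16·(-7))/184 = 3/46; b = (88·(-7) − 16·(-20))/184 = -37/23.
At h = 12: P̂ = (3/46)·(12) + (-37/23)·(1) = -19/23.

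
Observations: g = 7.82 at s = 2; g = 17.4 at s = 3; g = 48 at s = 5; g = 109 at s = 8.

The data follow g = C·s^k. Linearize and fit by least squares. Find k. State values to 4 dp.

k = 1.9093

With ln gᵢ as the transformed response and ln sᵢ as the regressor:
Σln s = 5.4806, Σ(ln s)² = 8.6018, Σln g = 13.4757, Σln s·ln g = 20.5496.
Equations: 8.6018·k + 5.4806·ln C = 20.5496;  5.4806·k + 4·ln C = 13.4757.
Slope k = (n·Σln s·ln g − Σln s·Σln g)/(n·Σ(ln s)² − (Σln s)²) = (4·20.5496 − 5.4806·13.4757)/4.3697 = 1.90926; ln C = (Σln g − k·Σln s)/n = 0.75293.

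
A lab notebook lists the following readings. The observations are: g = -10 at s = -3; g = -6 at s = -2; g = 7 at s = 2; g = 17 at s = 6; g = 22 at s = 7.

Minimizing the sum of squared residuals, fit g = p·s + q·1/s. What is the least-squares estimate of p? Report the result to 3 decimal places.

Setting ∂/∂p … = 0 gives: 102·p + 5·q = 312;  5·p + (1163/1764)·q = 332/21.
(Σs·s = 102, Σs·1/s = 5, Σ1/s·1/s = 1163/1764, Σs·g = 312, Σ1/s·g = 332/21.)
Determinant 102·(1163/1764) − 5² = 12421/294.
p = (312·(1163/1764) − 5·(332/21))/(12421/294) = 37236/12421; q = (102·(332/21) − 5·312)/(12421/294) = 15456/12421.

p = 2.998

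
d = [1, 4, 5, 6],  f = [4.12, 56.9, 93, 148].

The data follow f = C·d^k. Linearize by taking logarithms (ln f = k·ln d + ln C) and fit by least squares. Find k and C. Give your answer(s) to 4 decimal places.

Taking logs, ln f = k·ln d + ln C, so regress ln f on ln d.
Σln d = 4.7875, Σ(ln d)² = 7.7225, Σln f = 14.9870, Σln d·ln f = 21.8512.
Equations: 7.7225·k + 4.7875·ln C = 21.8512;  4.7875·k + 4·ln C = 14.9870.
Solving (det = 7.9699): k = 1.96422, ln C = 1.39582, so C = exp(1.39582) = 4.03828.

k = 1.9642, C = 4.0383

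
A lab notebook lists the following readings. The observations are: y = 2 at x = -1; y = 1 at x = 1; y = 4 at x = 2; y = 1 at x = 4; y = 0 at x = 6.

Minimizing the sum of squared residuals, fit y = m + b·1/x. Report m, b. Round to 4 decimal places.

The normal system MᵀM·[m, b]ᵀ = Mᵀy is [[5, 11/12]; [11/12, 337/144]]·[m, b]ᵀ = [8, 5/4]ᵀ.
det = 5·(337/144) − (11/12)² = 391/36.
m = (8·(337/144) − (11/12)·(5/4))/(391/36) = 2531/1564; b = (5·(5/4) − (11/12)·8)/(391/36) = -39/391.

m = 1.6183, b = -0.0997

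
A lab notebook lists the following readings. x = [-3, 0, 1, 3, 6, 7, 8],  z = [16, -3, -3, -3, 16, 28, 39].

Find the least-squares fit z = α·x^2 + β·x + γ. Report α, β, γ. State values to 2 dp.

α = 1.03, β = -3.04, γ = -2.37

Setting ∂/∂α … = 0 gives: 7956·α + 1072·β + 168·γ = 4558;  1072·α + 168·β + 22·γ = 544;  168·α + 22·β + 7·γ = 90.
(Σx^2·x^2 = 7956, Σx^2·x = 1072, Σx^2 = 168, Σx·x = 168, Σx = 22, Σ1 = 7, Σx^2·z = 4558, Σx·z = 544, Σz = 90.)
Inverting the 3×3 Gram matrix, [α, β, γ]ᵀ = [83123/80482, -122407/40241, -95384/40241]ᵀ.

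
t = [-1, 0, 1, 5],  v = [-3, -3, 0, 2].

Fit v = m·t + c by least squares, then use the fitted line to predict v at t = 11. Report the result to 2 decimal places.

v̂ = 7.46

From the data, Σt·t = 27, Σt = 5, Σ1 = 4.
Right-hand side: Σt·v = 13, Σv = -4.
Normal equations: [[27, 5]; [5, 4]]·[m, c]ᵀ = [13, -4]ᵀ.
Determinant 27·4 − 5² = 83.
m = (13·4 − 5·(-4))/83 = 72/83; c = (27·(-4) − 5·13)/83 = -173/83.
At t = 11: v̂ = (72/83)·(11) + (-173/83)·(1) = 619/83.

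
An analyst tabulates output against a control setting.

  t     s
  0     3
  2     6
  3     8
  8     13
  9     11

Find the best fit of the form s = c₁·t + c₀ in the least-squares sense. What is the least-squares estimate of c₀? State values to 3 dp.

Entries of XᵀX: Σt·t = 158, Σt = 22, Σ1 = 5.
Right-hand side: Σt·s = 239, Σs = 41.
Δ = 158·5 − 22² = 306.
c₁ = (239·5 − 22·41)/306 = 293/306; c₀ = (158·41 − 22·239)/306 = 610/153.

c₀ = 3.987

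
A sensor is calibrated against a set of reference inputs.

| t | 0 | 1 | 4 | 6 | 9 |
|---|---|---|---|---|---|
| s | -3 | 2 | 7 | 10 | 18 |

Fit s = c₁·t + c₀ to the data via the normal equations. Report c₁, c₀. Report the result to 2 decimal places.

c₁ = 2.15, c₀ = -1.79

Forming XᵀX = [[134, 20]; [20, 5]] and Xᵀs = [252, 34]ᵀ gives XᵀX·[c₁, c₀]ᵀ = Xᵀs.
Eliminating c₀: 5·(row 1) − 20·(row 2) gives 270·c₁ = 5·252 − 20·34 = 580, so c₁ = 58/27.
Then c₀ = (34 − 20·(58/27))/5 = -242/135.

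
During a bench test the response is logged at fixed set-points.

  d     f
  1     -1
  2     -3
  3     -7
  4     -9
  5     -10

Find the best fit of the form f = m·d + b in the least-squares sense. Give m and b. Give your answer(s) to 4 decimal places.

m = -2.4000, b = 1.2000

Compute the Gram sums: Σd·d = 55, Σd = 15, Σ1 = 5.
Moment sums: Σd·f = -114, Σf = -30.
det = 55·5 − 15² = 50.
m = ((-114)·5 − 15·(-30))/50 = -12/5; b = (55·(-30) − 15·(-114))/50 = 6/5.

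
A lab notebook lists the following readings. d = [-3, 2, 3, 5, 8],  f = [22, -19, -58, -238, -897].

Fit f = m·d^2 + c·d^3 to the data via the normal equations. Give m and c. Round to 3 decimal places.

From the data, Σd^2·d^2 = 4899, Σd^2·d^3 = 35925, Σd^3·d^3 = 279291.
Moment sums: Σd^2·f = -63758, Σd^3·f = -491326.
MᵀM·[m, c]ᵀ = Mᵀf becomes [[4899, 35925]; [35925, 279291]]·[m, c]ᵀ = [-63758, -491326]ᵀ.
det = 4899·279291 − 35925² = 77640984.
m = ((-63758)·279291 − 35925·(-491326))/77640984 = -4337473/2156694; c = (4899·(-491326) − 35925·(-63758))/77640984 = -1078703/718898.

m = -2.011, c = -1.500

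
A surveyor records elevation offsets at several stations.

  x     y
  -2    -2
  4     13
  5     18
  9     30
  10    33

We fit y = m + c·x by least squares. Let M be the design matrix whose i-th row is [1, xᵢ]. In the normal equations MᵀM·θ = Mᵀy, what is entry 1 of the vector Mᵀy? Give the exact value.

Entry 1 ↔ basis 1, so (Mᵀy)_{1} = Σᵢ yᵢ = (1)·(-2) + (1)·(13) + (1)·(18) + (1)·(30) + (1)·(33) = 92.

92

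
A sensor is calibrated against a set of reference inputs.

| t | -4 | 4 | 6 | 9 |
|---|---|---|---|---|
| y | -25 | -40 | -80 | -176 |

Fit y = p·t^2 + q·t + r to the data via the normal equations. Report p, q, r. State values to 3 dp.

Setting ∂/∂p … = 0 gives: 8369·p + 945·q + 149·r = -18176;  945·p + 149·q + 15·r = -2124;  149·p + 15·q + 4·r = -321.
(Σt^2·t^2 = 8369, Σt^2·t = 945, Σt^2 = 149, Σt·t = 149, Σt = 15, Σ1 = 4, Σt^2·y = -18176, Σt·y = -2124, Σy = -321.)
Solving the 3×3 system (Gaussian elimination) gives p = -88537/44900, q = -15357/8980, r = -8639/22450.

p = -1.972, q = -1.710, r = -0.385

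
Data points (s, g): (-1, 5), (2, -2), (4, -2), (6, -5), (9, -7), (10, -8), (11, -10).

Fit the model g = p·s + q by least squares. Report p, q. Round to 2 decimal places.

p = -1.09, q = 2.27

With design matrix M, MᵀM = [[359, 41]; [41, 7]] and Mᵀg = [-300, -29]ᵀ.
Determinant 359·7 − 41² = 832.
p = ((-300)·7 − 41·(-29))/832 = -911/832; q = (359·(-29) − 41·(-300))/832 = 1889/832.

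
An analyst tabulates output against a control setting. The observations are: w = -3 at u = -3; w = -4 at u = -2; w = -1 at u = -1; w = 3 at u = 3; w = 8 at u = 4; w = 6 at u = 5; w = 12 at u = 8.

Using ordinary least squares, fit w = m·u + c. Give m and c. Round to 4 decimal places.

The normal system XᵀX·[m, c]ᵀ = Xᵀw is [[128, 14]; [14, 7]]·[m, c]ᵀ = [185, 21]ᵀ.
det = 128·7 − 14² = 700.
m = (185·7 − 14·21)/700 = 143/100; c = (128·21 − 14·185)/700 = 7/50.

m = 1.4300, c = 0.1400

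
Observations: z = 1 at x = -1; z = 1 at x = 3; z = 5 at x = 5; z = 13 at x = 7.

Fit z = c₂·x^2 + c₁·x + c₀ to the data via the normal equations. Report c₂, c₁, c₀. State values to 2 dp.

From the data, Σx^2·x^2 = 3108, Σx^2·x = 494, Σx^2 = 84, Σx·x = 84, Σx = 14, Σ1 = 4.
Moment sums: Σx^2·z = 772, Σx·z = 118, Σz = 20.
AᵀA·[c₂, c₁, c₀]ᵀ = Aᵀz becomes [[3108, 494, 84]; [494, 84, 14]; [84, 14, 4]]·[c₂, c₁, c₀]ᵀ = [772, 118, 20]ᵀ.
Row-reducing yields c₂ = 17/44, c₁ = -46/55, c₀ = -41/220.

c₂ = 0.39, c₁ = -0.84, c₀ = -0.19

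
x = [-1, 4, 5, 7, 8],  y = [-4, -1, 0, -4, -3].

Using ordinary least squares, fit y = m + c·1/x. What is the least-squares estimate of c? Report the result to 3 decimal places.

c = 1.894

The normal system MᵀM·[m, c]ᵀ = Mᵀy is [[5, -79/280]; [-79/280, 89261/78400]]·[m, c]ᵀ = [-12, 157/56]ᵀ.
Eliminating c: (89261/78400)·(row 1) − (-79/280)·(row 2) gives (6876/1225)·m = (89261/78400)·(-12) − (-79/280)·(157/56) = -1009117/78400, so m = -1009117/440064.
Then c = ((157/56) − (-79/280)·(-1009117/440064))/(89261/78400) = 104195/55008.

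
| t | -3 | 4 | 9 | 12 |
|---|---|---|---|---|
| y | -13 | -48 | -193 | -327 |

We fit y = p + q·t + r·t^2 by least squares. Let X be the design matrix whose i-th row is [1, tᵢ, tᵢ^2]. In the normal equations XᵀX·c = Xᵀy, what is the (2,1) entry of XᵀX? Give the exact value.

22

Row 2 ↔ basis t, column 1 ↔ basis 1, so (XᵀX)_{2,1} = Σᵢ t = (-3)·(1) + (4)·(1) + (9)·(1) + (12)·(1) = 22.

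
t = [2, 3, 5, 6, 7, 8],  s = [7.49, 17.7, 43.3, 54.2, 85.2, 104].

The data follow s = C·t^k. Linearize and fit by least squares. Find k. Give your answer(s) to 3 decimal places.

Let Y = ln s. Fitting Y = k·ln t + ln C by least squares:
Σln t = 9.2183, Σ(ln t)² = 15.5987, Σln s = 21.7374, Σln t·ln s = 36.0785.
Equations: 15.5987·k + 9.2183·ln C = 36.0785;  9.2183·k + 6·ln C = 21.7374.
Slope k = (n·Σln t·ln s − Σln t·Σln s)/(n·Σ(ln t)² − (Σln t)²) = (6·36.0785 − 9.2183·21.7374)/8.6152 = 1.86753; ln C = (Σln s − k·Σln t)/n = 0.75365.

k = 1.868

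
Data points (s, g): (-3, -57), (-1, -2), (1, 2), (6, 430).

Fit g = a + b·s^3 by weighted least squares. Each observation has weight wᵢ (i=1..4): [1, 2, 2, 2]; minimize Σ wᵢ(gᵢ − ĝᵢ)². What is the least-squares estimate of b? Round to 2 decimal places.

b = 1.99

The normal equations are: 7·a + 405·b = 803;  405·a + 94045·b = 187307.
(Σwᵢ·1 = 7, Σwᵢ·s^3 = 405, Σwᵢ·s^3·s^3 = 94045, Σwᵢ·g = 803, Σwᵢ·s^3·g = 187307.)
Eliminating b: 94045·(row 1) − 405·(row 2) gives 494290·a = 94045·803 − 405·187307 = -341200, so a = -34120/49429.
Then b = (187307 − 405·(-34120/49429))/94045 = 492967/247145.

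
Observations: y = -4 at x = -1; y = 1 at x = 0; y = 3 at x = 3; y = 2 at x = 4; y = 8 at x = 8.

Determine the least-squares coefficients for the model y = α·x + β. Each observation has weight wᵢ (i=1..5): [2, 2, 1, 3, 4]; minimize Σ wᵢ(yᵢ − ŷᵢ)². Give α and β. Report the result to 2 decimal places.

The normal system AᵀWA·[α, β]ᵀ = AᵀWy is [[315, 45]; [45, 12]]·[α, β]ᵀ = [297, 35]ᵀ.
det = 315·12 − 45² = 1755.
α = (297·12 − 45·35)/1755 = 17/15; β = (315·35 − 45·297)/1755 = -4/3.

α = 1.13, β = -1.33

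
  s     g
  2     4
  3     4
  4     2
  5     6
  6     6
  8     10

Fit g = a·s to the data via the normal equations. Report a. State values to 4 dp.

Compute the Gram sums: Σs·s = 154.
Right-hand side: Σs·g = 174.
a = 174/154 = 1.12987.

a = 1.1299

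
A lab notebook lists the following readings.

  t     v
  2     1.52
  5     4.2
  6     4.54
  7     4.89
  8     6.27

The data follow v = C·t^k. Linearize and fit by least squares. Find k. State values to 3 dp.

k = 0.987

Linearized form: ln v = k·ln t + ln C. From the 5 transformed points,
Over the data: Σln t = 8.1197, Σ(ln t)² = 14.3918, Σln v = 6.7897, Σln t·ln v = 12.2166.
Normal system: [[14.3918, 8.1197]; [8.1197, 5]]·[k, ln C]ᵀ = [12.2166, 6.7897]ᵀ.
Solving (det = 6.0295): k = 0.98731, ln C = -0.24539.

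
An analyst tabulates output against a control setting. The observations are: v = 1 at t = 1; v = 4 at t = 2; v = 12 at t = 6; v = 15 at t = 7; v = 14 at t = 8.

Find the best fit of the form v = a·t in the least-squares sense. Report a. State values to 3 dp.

a = 1.935

Setting ∂/∂a … = 0 gives: 154·a = 298.
a = 298/154 = 1.93506.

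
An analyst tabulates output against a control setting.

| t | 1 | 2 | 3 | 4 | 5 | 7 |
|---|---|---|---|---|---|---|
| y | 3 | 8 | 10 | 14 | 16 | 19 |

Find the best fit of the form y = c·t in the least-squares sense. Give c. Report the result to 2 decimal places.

The normal equations are: 104·c = 318.
c = 318/104 = 3.05769.

c = 3.06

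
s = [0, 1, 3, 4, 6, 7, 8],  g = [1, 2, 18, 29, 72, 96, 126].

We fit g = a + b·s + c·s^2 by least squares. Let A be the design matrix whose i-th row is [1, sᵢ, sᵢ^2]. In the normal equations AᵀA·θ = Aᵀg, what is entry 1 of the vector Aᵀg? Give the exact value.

Entry 1 ↔ basis 1, so (Aᵀg)_{1} = Σᵢ gᵢ = (1)·(1) + (1)·(2) + (1)·(18) + (1)·(29) + (1)·(72) + (1)·(96) + (1)·(126) = 344.

344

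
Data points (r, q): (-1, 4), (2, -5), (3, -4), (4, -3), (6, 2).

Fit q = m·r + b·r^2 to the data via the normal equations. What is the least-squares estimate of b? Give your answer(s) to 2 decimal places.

With design matrix X, XᵀX = [[66, 314]; [314, 1650]] and Xᵀq = [-26, -28]ᵀ.
Determinant 66·1650 − 314² = 10304.
m = ((-26)·1650 − 314·(-28))/10304 = -8527/2576; b = (66·(-28) − 314·(-26))/10304 = 1579/2576.

b = 0.61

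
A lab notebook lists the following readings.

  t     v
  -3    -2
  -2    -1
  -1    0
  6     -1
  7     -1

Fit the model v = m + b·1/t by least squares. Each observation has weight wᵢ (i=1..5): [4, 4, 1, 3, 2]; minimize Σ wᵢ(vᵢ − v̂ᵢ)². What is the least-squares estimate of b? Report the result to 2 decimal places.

Entries of XᵀWX: Σwᵢ·1 = 14, Σwᵢ·1/t = -149/42, Σwᵢ·1/t·1/t = 4531/1764.
And Σwᵢ·v = -17, Σwᵢ·1/t·v = 163/42.
XᵀWX·[m, b]ᵀ = XᵀWv becomes [[14, -149/42]; [-149/42, 4531/1764]]·[m, b]ᵀ = [-17, 163/42]ᵀ.
Δ = 14·(4531/1764) − (-149/42)² = 41233/1764.
m = ((-17)·(4531/1764) − (-149/42)·(163/42))/(41233/1764) = -52740/41233; b = (14·(163/42) − (-149/42)·(-17))/(41233/1764) = -10542/41233.

b = -0.26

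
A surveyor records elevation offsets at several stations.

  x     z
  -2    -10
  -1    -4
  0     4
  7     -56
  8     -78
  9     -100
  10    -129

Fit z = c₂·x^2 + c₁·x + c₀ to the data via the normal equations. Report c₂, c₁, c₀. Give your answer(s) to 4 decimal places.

c₂ = -1.6112, c₁ = 3.0005, c₀ = 2.2472

Setting ∂/∂c₂ … = 0 gives: 23075·c₂ + 2575·c₁ + 299·c₀ = -28780;  2575·c₂ + 299·c₁ + 31·c₀ = -3182;  299·c₂ + 31·c₁ + 7·c₀ = -373.
(Σx^2·x^2 = 23075, Σx^2·x = 2575, Σx^2 = 299, Σx·x = 299, Σx = 31, Σ1 = 7, Σx^2·z = -28780, Σx·z = -3182, Σz = -373.)
Solving the 3×3 system (Gaussian elimination) gives c₂ = -23865/14812, c₁ = 11111/3703, c₀ = 4755/2116.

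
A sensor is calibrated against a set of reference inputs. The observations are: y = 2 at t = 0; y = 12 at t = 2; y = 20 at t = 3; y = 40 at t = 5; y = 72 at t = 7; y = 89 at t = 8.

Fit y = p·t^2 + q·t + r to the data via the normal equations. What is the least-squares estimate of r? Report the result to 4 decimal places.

The normal equations are: 7219·p + 1015·q + 151·r = 10452;  1015·p + 151·q + 25·r = 1500;  151·p + 25·q + 6·r = 235.
(Σt^2·t^2 = 7219, Σt^2·t = 1015, Σt^2 = 151, Σt·t = 151, Σt = 25, Σ1 = 6, Σt^2·y = 10452, Σt·y = 1500, Σy = 235.)
Inverting the 3×3 Gram matrix, [p, q, r]ᵀ = [11567/11248, 29795/11248, 12649/5624]ᵀ.

r = 2.2491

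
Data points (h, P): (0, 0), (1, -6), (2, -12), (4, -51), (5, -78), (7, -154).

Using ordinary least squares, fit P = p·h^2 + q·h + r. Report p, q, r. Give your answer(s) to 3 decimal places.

p = -3.146, q = 0.195, r = -0.968

MᵀM·[p, q, r]ᵀ = MᵀP reads: 3299·p + 541·q + 95·r = -10366;  541·p + 95·q + 19·r = -1702;  95·p + 19·q + 6·r = -301.
(Σh^2·h^2 = 3299, Σh^2·h = 541, Σh^2 = 95, Σh·h = 95, Σh = 19, Σ1 = 6, Σh^2·P = -10366, Σh·P = -1702, ΣP = -301.)
Solving the 3×3 system (Gaussian elimination) gives p = -4153/1320, q = 257/1320, r = -213/220.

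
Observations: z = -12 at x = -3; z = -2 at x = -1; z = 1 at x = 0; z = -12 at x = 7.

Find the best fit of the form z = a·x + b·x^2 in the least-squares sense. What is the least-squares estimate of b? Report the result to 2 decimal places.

MᵀM·[a, b]ᵀ = Mᵀz reads: 59·a + 315·b = -46;  315·a + 2483·b = -698.
Determinant 59·2483 − 315² = 47272.
a = ((-46)·2483 − 315·(-698))/47272 = 26413/11818; b = (59·(-698) − 315·(-46))/47272 = -6673/11818.

b = -0.56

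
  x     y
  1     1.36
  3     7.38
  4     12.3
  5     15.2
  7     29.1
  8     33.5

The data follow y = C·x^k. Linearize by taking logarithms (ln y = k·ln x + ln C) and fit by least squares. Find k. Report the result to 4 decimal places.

k = 1.5493

With ln yᵢ as the transformed response and ln xᵢ as the regressor:
Over the data: Σln x = 8.1197, Σ(ln x)² = 13.8297, Σln y = 14.4194, Σln x·ln y = 23.9159.
Normal system: [[13.8297, 8.1197]; [8.1197, 6]]·[k, ln C]ᵀ = [23.9159, 14.4194]ᵀ.
Slope k = (n·Σln x·ln y − Σln x·Σln y)/(n·Σ(ln x)² − (Σln x)²) = (6·23.9159 − 8.1197·14.4194)/17.0487 = 1.54932; ln C = (Σln y − k·Σln x)/n = 0.30657.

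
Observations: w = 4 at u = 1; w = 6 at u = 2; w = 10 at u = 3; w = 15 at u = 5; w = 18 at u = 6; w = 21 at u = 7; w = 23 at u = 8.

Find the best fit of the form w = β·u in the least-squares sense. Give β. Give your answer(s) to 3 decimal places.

Setting ∂/∂β … = 0 gives: 188·β = 560.
(Σu·u = 188, Σu·w = 560.)
β = 560/188 = 2.97872.

β = 2.979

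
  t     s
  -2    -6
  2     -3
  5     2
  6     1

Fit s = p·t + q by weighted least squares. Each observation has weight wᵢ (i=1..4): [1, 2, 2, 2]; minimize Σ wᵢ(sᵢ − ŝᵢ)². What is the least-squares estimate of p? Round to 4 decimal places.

XᵀWX·[p, q]ᵀ = XᵀWs reads: 134·p + 24·q = 32;  24·p + 7·q = -6.
(Σwᵢ·t·t = 134, Σwᵢ·t = 24, Σwᵢ·1 = 7, Σwᵢ·t·s = 32, Σwᵢ·s = -6.)
Determinant 134·7 − 24² = 362.
p = (32·7 − 24·(-6))/362 = 184/181; q = (134·(-6) − 24·32)/362 = -786/181.

p = 1.0166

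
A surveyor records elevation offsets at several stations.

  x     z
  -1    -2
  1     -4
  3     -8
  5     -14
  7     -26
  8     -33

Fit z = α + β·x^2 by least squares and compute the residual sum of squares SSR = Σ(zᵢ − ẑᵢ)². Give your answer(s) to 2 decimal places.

The normal equations are: 6·α + 149·β = -87;  149·α + 7205·β = -3814.
det = 6·7205 − 149² = 21029.
α = ((-87)·7205 − 149·(-3814))/21029 = -58549/21029; β = (6·(-3814) − 149·(-87))/21029 = -9921/21029.
Residuals: 26412/21029, -15646/21029, -20394/21029, 12168/21029, -2076/21029, -464/21029; SSR = 71848/21029.

SSR = 3.42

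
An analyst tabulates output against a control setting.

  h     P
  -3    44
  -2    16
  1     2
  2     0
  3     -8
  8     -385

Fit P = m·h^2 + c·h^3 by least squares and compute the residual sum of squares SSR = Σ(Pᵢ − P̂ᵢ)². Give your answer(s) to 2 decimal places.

From the data, Σh^2·h^2 = 4291, Σh^2·h^3 = 32769, Σh^3·h^3 = 263731.
Moment sums: Σh^2·P = -24250, Σh^3·P = -198650.
So XᵀX·[m, c]ᵀ = XᵀP: [[4291, 32769]; [32769, 263731]]·[m, c]ᵀ = [-24250, -198650]ᵀ.
Δ = 4291·263731 − 32769² = 57862360.
m = ((-24250)·263731 − 32769·(-198650))/57862360 = 5704255/2893118; c = (4291·(-198650) − 32769·(-24250))/57862360 = -2887945/2893118.
Residuals: -1007809/1446559, 184654/1446559, 1484963/1446559, 143270/1446559, 1745638/1446559, -147455/1446559; SSR = 4385865/1446559.

SSR = 3.03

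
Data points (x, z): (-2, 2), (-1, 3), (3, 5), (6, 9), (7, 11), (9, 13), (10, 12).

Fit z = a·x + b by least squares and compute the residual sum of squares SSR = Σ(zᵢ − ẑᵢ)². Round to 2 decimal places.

AᵀA·[a, b]ᵀ = Aᵀz reads: 280·a + 32·b = 376;  32·a + 7·b = 55.
Eliminating b: 7·(row 1) − 32·(row 2) gives 936·a = 7·376 − 32·55 = 872, so a = 109/117.
Then b = (55 − 32·(109/117))/7 = 421/117.
Residuals: 31/117, 1/3, -163/117, -22/117, 103/117, 119/117, -107/117; SSR = 562/117.

SSR = 4.80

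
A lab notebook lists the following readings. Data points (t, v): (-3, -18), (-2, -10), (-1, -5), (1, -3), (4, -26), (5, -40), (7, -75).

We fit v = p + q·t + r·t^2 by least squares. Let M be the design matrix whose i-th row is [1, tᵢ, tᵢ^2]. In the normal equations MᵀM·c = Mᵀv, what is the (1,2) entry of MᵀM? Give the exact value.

11

Row 1 ↔ basis 1, column 2 ↔ basis t, so (MᵀM)_{1,2} = Σᵢ t = (1)·(-3) + (1)·(-2) + (1)·(-1) + (1)·(1) + (1)·(4) + (1)·(5) + (1)·(7) = 11.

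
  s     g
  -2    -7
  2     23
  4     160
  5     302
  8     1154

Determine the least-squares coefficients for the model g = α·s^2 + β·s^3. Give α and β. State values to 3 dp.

The normal equations are: 5009·α + 36917·β = 84030;  36917·α + 281993·β = 639078.
(Σs^2·s^2 = 5009, Σs^2·s^3 = 36917, Σs^3·s^3 = 281993, Σs^2·g = 84030, Σs^3·g = 639078.)
Determinant 5009·281993 − 36917² = 49638048.
α = (84030·281993 − 36917·639078)/49638048 = 2146443/1034126; β = (5009·639078 − 36917·84030)/49638048 = 2062629/1034126.

α = 2.076, β = 1.995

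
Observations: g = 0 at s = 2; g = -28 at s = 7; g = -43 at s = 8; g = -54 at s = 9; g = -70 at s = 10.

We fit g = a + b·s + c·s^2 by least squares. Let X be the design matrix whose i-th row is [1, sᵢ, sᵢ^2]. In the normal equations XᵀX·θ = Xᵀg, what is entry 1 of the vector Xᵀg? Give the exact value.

-195

Entry 1 ↔ basis 1, so (Xᵀg)_{1} = Σᵢ gᵢ = (1)·(0) + (1)·(-28) + (1)·(-43) + (1)·(-54) + (1)·(-70) = -195.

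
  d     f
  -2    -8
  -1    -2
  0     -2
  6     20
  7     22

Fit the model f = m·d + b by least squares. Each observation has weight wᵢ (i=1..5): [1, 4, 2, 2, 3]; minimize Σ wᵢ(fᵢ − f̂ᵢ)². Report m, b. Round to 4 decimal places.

The normal equations are: 227·m + 27·b = 726;  27·m + 12·b = 86.
(Σwᵢ·d·d = 227, Σwᵢ·d = 27, Σwᵢ·1 = 12, Σwᵢ·d·f = 726, Σwᵢ·f = 86.)
Δ = 227·12 − 27² = 1995.
m = (726·12 − 27·86)/1995 = 426/133; b = (227·86 − 27·726)/1995 = -16/399.

m = 3.2030, b = -0.0401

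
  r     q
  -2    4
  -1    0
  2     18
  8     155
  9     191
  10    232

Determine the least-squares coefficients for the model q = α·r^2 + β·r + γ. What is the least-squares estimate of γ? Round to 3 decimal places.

From the data, Σr^2·r^2 = 20690, Σr^2·r = 2240, Σr^2 = 254, Σr·r = 254, Σr = 26, Σ1 = 6.
Moment sums: Σr^2·q = 48679, Σr·q = 5307, Σq = 600.
So AᵀA·[α, β, γ]ᵀ = Aᵀq: [[20690, 2240, 254]; [2240, 254, 26]; [254, 26, 6]]·[α, β, γ]ᵀ = [48679, 5307, 600]ᵀ.
Row-reducing yields α = 308885/159594, β = 566731/159594, γ = 71239/26599.

γ = 2.678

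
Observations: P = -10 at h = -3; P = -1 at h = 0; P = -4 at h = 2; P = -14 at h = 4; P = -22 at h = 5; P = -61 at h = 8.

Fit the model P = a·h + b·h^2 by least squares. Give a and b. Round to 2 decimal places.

Entries of XᵀX: Σh·h = 118, Σh·h^2 = 682, Σh^2·h^2 = 5074.
For XᵀP: Σh·P = -632, Σh^2·P = -4784.
Normal equations: [[118, 682]; [682, 5074]]·[a, b]ᵀ = [-632, -4784]ᵀ.
Δ = 118·5074 − 682² = 133608.
a = ((-632)·5074 − 682·(-4784))/133608 = 2330/5567; b = (118·(-4784) − 682·(-632))/133608 = -5562/5567.

a = 0.42, b = -1.00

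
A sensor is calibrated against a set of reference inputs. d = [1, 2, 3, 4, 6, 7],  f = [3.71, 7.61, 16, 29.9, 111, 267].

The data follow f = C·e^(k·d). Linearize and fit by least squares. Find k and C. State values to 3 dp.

Taking logs, ln f = k·d + ln C, so regress ln f on d.
Σd = 23.0000, Σ(d)² = 115.0000, Σln f = 19.8077, Σd·ln f = 94.6471.
Normal system: [[115.0000, 23.0000]; [23.0000, 6]]·[k, ln C]ᵀ = [94.6471, 19.8077]ᵀ.
Solving (det = 161.0000): k = 0.69755, ln C = 0.62736, so C = exp(0.62736) = 1.87266.

k = 0.698, C = 1.873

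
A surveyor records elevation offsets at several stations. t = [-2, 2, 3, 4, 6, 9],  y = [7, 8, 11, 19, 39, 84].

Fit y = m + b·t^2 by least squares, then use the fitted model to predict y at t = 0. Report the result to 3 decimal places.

Compute the Gram sums: Σ1 = 6, Σt^2 = 150, Σt^2·t^2 = 8226.
Right-hand side: Σy = 168, Σt^2·y = 8671.
So AᵀA·[m, b]ᵀ = Aᵀy: [[6, 150]; [150, 8226]]·[m, b]ᵀ = [168, 8671]ᵀ.
Δ = 6·8226 − 150² = 26856.
m = (168·8226 − 150·8671)/26856 = 13553/4476; b = (6·8671 − 150·168)/26856 = 4471/4476.
At t = 0: ŷ = (13553/4476)·(1) + (4471/4476)·(0) = 13553/4476.

ŷ = 3.028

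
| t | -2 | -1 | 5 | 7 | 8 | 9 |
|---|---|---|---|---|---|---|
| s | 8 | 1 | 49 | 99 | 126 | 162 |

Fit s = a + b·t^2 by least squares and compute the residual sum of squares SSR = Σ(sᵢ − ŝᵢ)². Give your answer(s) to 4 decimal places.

The normal equations are: 6·a + 224·b = 445;  224·a + 13700·b = 27295.
(Σ1 = 6, Σt^2 = 224, Σt^2·t^2 = 13700, Σs = 445, Σt^2·s = 27295.)
Δ = 6·13700 − 224² = 32024.
a = (445·13700 − 224·27295)/32024 = -4395/8006; b = (6·27295 − 224·445)/32024 = 32045/16012.
Residuals: 4353/8006, -7243/16012, -7747/16012, 23773/16012, -12289/8006, 7089/16012; SSR = 87919/16012.

SSR = 5.4908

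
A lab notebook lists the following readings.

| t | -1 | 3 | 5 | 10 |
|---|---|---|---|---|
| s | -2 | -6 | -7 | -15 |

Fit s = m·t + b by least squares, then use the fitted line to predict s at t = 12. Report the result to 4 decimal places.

With design matrix X, XᵀX = [[135, 17]; [17, 4]] and Xᵀs = [-201, -30]ᵀ.
Eliminating b: 4·(row 1) − 17·(row 2) gives 251·m = 4·(-201) − 17·(-30) = -294, so m = -294/251.
Then b = ((-30) − 17·(-294/251))/4 = -633/251.
At t = 12: ŝ = (-294/251)·(12) + (-633/251)·(1) = -4161/251.

ŝ = -16.5777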